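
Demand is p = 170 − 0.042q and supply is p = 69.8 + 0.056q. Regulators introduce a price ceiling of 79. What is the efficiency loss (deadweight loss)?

Competitive equilibrium: 170 − 0.042q = 69.8 + 0.056q → q* = 1022.449, p* = 127.0571.
At the ceiling p = 79, quantity supplied = (79 − 69.8)/0.056 = 164.2857.
Willingness to pay at q' = 164.2857: 170 − 0.042·164.2857 = 163.1.
Δq = 1022.449 − 164.2857 = 858.1633; wedge = 163.1 − 79 = 84.1.
Deadweight loss = ½ × 858.1633 × 84.1 = 36085.77.

36085.77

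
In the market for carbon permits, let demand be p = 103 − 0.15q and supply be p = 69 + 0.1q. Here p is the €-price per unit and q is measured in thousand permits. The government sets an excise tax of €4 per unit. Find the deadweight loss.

€32 thousand

Competitive equilibrium: 103 − 0.15q = 69 + 0.1q → q* = 136, p* = 82.6.
With the tax, the buyer price exceeds the seller price by 4: (103 − 0.15q) − (69 + 0.1q) = 4 → q' = 120.
Δq = 136 − 120 = 16; the wedge equals the tax, 4.
Welfare loss = ½ × 16 × 4 = €32 thousand.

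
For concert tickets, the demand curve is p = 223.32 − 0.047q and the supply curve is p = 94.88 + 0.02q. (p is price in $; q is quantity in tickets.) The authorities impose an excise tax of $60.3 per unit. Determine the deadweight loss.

Competitive equilibrium: 223.32 − 0.047q = 94.88 + 0.02q → q* = 1917.0149, p* = 133.2203.
With the tax, the buyer price exceeds the seller price by 60.3: (223.32 − 0.047q) − (94.88 + 0.02q) = 60.3 → q' = 1017.0149.
Δq = 1917.0149 − 1017.0149 = 900; the wedge equals the tax, 60.3.
The triangle = ½ × 900 × 60.3 = $27135.

$27135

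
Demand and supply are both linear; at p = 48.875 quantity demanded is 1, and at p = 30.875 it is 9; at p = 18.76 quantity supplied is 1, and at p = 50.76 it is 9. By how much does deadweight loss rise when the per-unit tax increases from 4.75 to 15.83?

Demand slope = (30.875 − 48.875)/(9 − 1) = −2.25, so p = 51.125 − 2.25q.
Supply slope = (50.76 − 18.76)/(9 − 1) = 4, so p = 14.76 + 4q.
Competitive equilibrium: 51.125 − 2.25q = 14.76 + 4q → q* = 5.8184, p* = 38.0336.
For a per-unit tax t: Δq = t/6.25, so DWL = ½·t·(t/6.25) = t²/12.5.
At t = 4.75: DWL = 1.805. At t = 15.83: DWL = 20.047.
Increase = 20.047 − 1.805 = 18.24.

18.24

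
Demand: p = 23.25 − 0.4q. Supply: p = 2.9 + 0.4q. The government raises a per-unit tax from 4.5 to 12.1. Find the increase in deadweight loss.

Competitive equilibrium: 23.25 − 0.4q = 2.9 + 0.4q → q* = 25.4375, p* = 13.075.
For a per-unit tax t: Δq = t/0.8, so DWL = ½·t·(t/0.8) = t²/1.6.
At t = 4.5: DWL = 12.656. At t = 12.1: DWL = 91.506.
Increase = 91.506 − 12.656 = 78.85.

78.85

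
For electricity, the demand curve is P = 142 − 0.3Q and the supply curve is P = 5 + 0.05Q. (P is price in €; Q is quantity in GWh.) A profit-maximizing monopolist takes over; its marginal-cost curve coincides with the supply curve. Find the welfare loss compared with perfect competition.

Competitive equilibrium: 142 − 0.3Q = 5 + 0.05Q → Q* = 391.4286, P* = 24.5714.
Marginal revenue: MR = 142 − 0.6Q. Set MR = MC: 142 − 0.6Q = 5 + 0.05Q → Q_m = 210.7692.
Price P_m = 142 − 0.3·210.7692 = 78.7692; MC(Q_m) = 5 + 0.05·210.7692 = 15.5385.
Competitive Q* = 391.4286, so ΔQ = 180.6594; wedge = 78.7692 − 15.5385 = 63.2307.
Welfare loss = ½ × 180.6594 × 63.2307 = €5711.61.

€5711.61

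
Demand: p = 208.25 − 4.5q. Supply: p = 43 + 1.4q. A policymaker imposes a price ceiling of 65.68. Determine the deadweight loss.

411.35

Competitive equilibrium: 208.25 − 4.5q = 43 + 1.4q → q* = 28.0085, p* = 82.2119.
At the ceiling p = 65.68, quantity supplied = (65.68 − 43)/1.4 = 16.2.
Willingness to pay at q' = 16.2: 208.25 − 4.5·16.2 = 135.35.
Δq = 28.0085 − 16.2 = 11.8085; wedge = 135.35 − 65.68 = 69.67.
The triangle = ½ × 11.8085 × 69.67 = 411.35.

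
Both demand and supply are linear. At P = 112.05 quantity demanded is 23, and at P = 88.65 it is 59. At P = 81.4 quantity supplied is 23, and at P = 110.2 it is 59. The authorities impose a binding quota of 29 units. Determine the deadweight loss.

166.14

Demand slope = (88.65 − 112.05)/(59 − 23) = −0.65, so P = 127 − 0.65Q.
Supply slope = (110.2 − 81.4)/(59 − 23) = 0.8, so P = 63 + 0.8Q.
Competitive equilibrium: 127 − 0.65Q = 63 + 0.8Q → Q* = 44.1379, P* = 98.3103.
At Q = 29: demand price = 127 − 0.65·29 = 108.15; supply price = 63 + 0.8·29 = 86.2.
ΔQ = 44.1379 − 29 = 15.1379; wedge = 108.15 − 86.2 = 21.95.
Deadweight loss = ½ × 15.1379 × 21.95 = 166.14.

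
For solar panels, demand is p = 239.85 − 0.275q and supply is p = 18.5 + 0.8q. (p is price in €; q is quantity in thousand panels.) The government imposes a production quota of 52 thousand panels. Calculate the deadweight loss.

Competitive equilibrium: 239.85 − 0.275q = 18.5 + 0.8q → q* = 205.90698, p* = 183.22558.
At q = 52: demand price = 239.85 − 0.275·52 = 225.55; supply price = 18.5 + 0.8·52 = 60.1.
Δq = 205.90698 − 52 = 153.90698; wedge = 225.55 − 60.1 = 165.45.
Welfare loss = ½ × 153.90698 × 165.45 = €12731.95 thousand.

€12731.95 thousand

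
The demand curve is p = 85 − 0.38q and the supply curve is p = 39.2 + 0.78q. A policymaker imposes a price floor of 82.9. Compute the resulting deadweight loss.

668.76

Competitive equilibrium: 85 − 0.38q = 39.2 + 0.78q → q* = 39.4828, p* = 69.9966.
At the floor p = 82.9, quantity demanded = (85 − 82.9)/0.38 = 5.5263.
Sellers' marginal cost at q' = 5.5263: 39.2 + 0.78·5.5263 = 43.5105.
Δq = 39.4828 − 5.5263 = 33.9565; wedge = 82.9 − 43.5105 = 39.3895.
The triangle = ½ × 33.9565 × 39.3895 = 668.76.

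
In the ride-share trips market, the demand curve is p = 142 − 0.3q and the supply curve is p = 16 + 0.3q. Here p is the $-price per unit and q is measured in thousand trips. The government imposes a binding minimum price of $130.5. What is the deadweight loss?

Competitive equilibrium: 142 − 0.3q = 16 + 0.3q → q* = 210, p* = 79.
At the floor p = 130.5, quantity demanded = (142 − 130.5)/0.3 = 38.33333.
Sellers' marginal cost at q' = 38.33333: 16 + 0.3·38.33333 = 27.5.
Δq = 210 − 38.33333 = 171.66667; wedge = 130.5 − 27.5 = 103.
Deadweight loss = ½ × 171.66667 × 103 = $8840.83 thousand.

$8840.83 thousand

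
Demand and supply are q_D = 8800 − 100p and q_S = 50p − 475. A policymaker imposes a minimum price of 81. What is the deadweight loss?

55104.17

In inverse form: demand p = 88 − 0.01q, supply p = 9.5 + 0.02q.
Competitive equilibrium: 88 − 0.01q = 9.5 + 0.02q → q* = 2616.6667, p* = 61.8333.
At the floor p = 81, quantity demanded = (88 − 81)/0.01 = 700.
Sellers' marginal cost at q' = 700: 9.5 + 0.02·700 = 23.5.
Δq = 2616.6667 − 700 = 1916.6667; wedge = 81 − 23.5 = 57.5.
Welfare loss = ½ × 1916.6667 × 57.5 = 55104.17.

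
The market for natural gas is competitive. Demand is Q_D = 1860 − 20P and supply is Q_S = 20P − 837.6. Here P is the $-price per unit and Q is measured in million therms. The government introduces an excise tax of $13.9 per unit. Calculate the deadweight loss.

In inverse form: demand P = 93 − 0.05Q, supply P = 41.88 + 0.05Q.
Competitive equilibrium: 93 − 0.05Q = 41.88 + 0.05Q → Q* = 511.2, P* = 67.44.
With the tax, the buyer price exceeds the seller price by 13.9: (93 − 0.05Q) − (41.88 + 0.05Q) = 13.9 → Q' = 372.2.
ΔQ = 511.2 − 372.2 = 139; the wedge equals the tax, 13.9.
The triangle = ½ × 139 × 13.9 = $966.05 million.

$966.05 million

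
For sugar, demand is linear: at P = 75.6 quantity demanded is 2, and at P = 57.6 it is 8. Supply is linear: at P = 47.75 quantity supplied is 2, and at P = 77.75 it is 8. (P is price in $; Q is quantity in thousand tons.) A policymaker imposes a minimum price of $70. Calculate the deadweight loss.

Demand slope = (57.6 − 75.6)/(8 − 2) = −3, so P = 81.6 − 3Q.
Supply slope = (77.75 − 47.75)/(8 − 2) = 5, so P = 37.75 + 5Q.
Competitive equilibrium: 81.6 − 3Q = 37.75 + 5Q → Q* = 5.4813, P* = 65.1563.
At the floor P = 70, quantity demanded = (81.6 − 70)/3 = 3.8667.
Sellers' marginal cost at Q' = 3.8667: 37.75 + 5·3.8667 = 57.0835.
ΔQ = 5.4813 − 3.8667 = 1.6146; wedge = 70 − 57.0835 = 12.9165.
DWL = ½ × 1.6146 × 12.9165 = $10.43 thousand.

$10.43 thousand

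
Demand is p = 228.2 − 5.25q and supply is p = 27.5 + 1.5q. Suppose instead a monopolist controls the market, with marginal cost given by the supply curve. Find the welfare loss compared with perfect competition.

571.11

Competitive equilibrium: 228.2 − 5.25q = 27.5 + 1.5q → q* = 29.7333, p* = 72.1.
Marginal revenue: MR = 228.2 − 10.5q. Set MR = MC: 228.2 − 10.5q = 27.5 + 1.5q → q_m = 16.725.
Price p_m = 228.2 − 5.25·16.725 = 140.3938; MC(q_m) = 27.5 + 1.5·16.725 = 52.5875.
Competitive q* = 29.7333, so Δq = 13.0083; wedge = 140.3938 − 52.5875 = 87.8063.
The triangle = ½ × 13.0083 × 87.8063 = 571.11.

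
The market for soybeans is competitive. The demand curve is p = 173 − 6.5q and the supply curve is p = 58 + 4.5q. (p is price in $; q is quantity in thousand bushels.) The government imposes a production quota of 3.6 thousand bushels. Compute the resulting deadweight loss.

$258.42 thousand

Competitive equilibrium: 173 − 6.5q = 58 + 4.5q → q* = 10.45455, p* = 105.04545.
At q = 3.6: demand price = 173 − 6.5·3.6 = 149.6; supply price = 58 + 4.5·3.6 = 74.2.
Δq = 10.45455 − 3.6 = 6.85455; wedge = 149.6 − 74.2 = 75.4.
Deadweight loss = ½ × 6.85455 × 75.4 = $258.42 thousand.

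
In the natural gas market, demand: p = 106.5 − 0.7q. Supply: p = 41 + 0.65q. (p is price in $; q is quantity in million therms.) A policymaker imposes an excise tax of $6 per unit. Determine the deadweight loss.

$13.33 million

Competitive equilibrium: 106.5 − 0.7q = 41 + 0.65q → q* = 48.5185, p* = 72.537.
With the tax, the buyer price exceeds the seller price by 6: (106.5 − 0.7q) − (41 + 0.65q) = 6 → q' = 44.0741.
Δq = 48.5185 − 44.0741 = 4.4444; the wedge equals the tax, 6.
DWL = ½ × 4.4444 × 6 = $13.33 million.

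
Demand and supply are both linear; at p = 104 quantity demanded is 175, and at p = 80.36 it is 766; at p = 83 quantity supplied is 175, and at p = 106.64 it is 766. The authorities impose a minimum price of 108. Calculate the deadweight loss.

Demand slope = (80.36 − 104)/(766 − 175) = −0.04, so p = 111 − 0.04q.
Supply slope = (106.64 − 83)/(766 − 175) = 0.04, so p = 76 + 0.04q.
Competitive equilibrium: 111 − 0.04q = 76 + 0.04q → q* = 437.5, p* = 93.5.
At the floor p = 108, quantity demanded = (111 − 108)/0.04 = 75.
Sellers' marginal cost at q' = 75: 76 + 0.04·75 = 79.
Δq = 437.5 − 75 = 362.5; wedge = 108 − 79 = 29.
Welfare loss = ½ × 362.5 × 29 = 5256.25.

5256.25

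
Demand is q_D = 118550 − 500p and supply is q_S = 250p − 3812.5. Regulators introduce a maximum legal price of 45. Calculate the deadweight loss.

In inverse form: demand p = 237.1 − 0.002q, supply p = 15.25 + 0.004q.
Competitive equilibrium: 237.1 − 0.002q = 15.25 + 0.004q → q* = 36975, p* = 163.15.
At the ceiling p = 45, quantity supplied = (45 − 15.25)/0.004 = 7437.5.
Willingness to pay at q' = 7437.5: 237.1 − 0.002·7437.5 = 222.225.
Δq = 36975 − 7437.5 = 29537.5; wedge = 222.225 − 45 = 177.225.
Deadweight loss = ½ × 29537.5 × 177.225 = 2617391.72.

2617391.72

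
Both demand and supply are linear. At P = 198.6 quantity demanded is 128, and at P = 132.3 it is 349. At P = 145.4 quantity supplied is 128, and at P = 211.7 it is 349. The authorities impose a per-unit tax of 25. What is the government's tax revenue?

Demand slope = (132.3 − 198.6)/(349 − 128) = −0.3, so P = 237 − 0.3Q.
Supply slope = (211.7 − 145.4)/(349 − 128) = 0.3, so P = 107 + 0.3Q.
Competitive equilibrium: 237 − 0.3Q = 107 + 0.3Q → Q* = 216.6667, P* = 172.
With the tax, the buyer price exceeds the seller price by 25: (237 − 0.3Q) − (107 + 0.3Q) = 25 → Q' = 175.
Tax revenue = 25 × 175 = 4375.

4375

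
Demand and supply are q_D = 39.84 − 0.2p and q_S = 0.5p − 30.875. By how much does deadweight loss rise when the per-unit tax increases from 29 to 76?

In inverse form: demand p = 199.2 − 5q, supply p = 61.75 + 2q.
Competitive equilibrium: 199.2 − 5q = 61.75 + 2q → q* = 19.6357, p* = 101.0214.
For a per-unit tax t: Δq = t/7, so DWL = ½·t·(t/7) = t²/14.
At t = 29: DWL = 60.071. At t = 76: DWL = 412.571.
Increase = 412.571 − 60.071 = 352.50.

352.50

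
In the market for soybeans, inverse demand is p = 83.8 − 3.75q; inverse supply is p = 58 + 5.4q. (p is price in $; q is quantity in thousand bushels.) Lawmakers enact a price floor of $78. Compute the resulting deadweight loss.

Competitive equilibrium: 83.8 − 3.75q = 58 + 5.4q → q* = 2.8197, p* = 73.2262.
At the floor p = 78, quantity demanded = (83.8 − 78)/3.75 = 1.5467.
Sellers' marginal cost at q' = 1.5467: 58 + 5.4·1.5467 = 66.3522.
Δq = 2.8197 − 1.5467 = 1.273; wedge = 78 − 66.3522 = 11.6478.
The triangle = ½ × 1.273 × 11.6478 = $7.41 thousand.

$7.41 thousand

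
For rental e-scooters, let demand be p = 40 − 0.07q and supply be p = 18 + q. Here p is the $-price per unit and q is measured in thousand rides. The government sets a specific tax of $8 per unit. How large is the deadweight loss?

$29.91 thousand

Competitive equilibrium: 40 − 0.07q = 18 + q → q* = 20.5607, p* = 38.5607.
With the tax, the buyer price exceeds the seller price by 8: (40 − 0.07q) − (18 + q) = 8 → q' = 13.0841.
Δq = 20.5607 − 13.0841 = 7.4766; the wedge equals the tax, 8.
Welfare loss = ½ × 7.4766 × 8 = $29.91 thousand.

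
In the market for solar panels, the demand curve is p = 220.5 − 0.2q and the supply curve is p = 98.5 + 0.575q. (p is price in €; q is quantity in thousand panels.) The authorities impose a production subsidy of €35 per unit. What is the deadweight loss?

Competitive equilibrium: 220.5 − 0.2q = 98.5 + 0.575q → q* = 157.4194, p* = 189.0161.
The subsidy lowers effective supply by 35: p = 63.5 + 0.575q.
New quantity: 220.5 − 0.2q = 63.5 + 0.575q → q' = 202.5806.
Overproduction Δq = 202.5806 − 157.4194 = 45.1612; wedge = subsidy = 35.
The triangle = ½ × 45.1612 × 35 = €790.32 thousand.

€790.32 thousand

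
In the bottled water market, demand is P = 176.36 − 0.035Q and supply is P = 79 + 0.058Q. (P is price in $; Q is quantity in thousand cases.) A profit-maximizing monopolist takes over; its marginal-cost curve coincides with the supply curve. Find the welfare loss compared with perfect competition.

Competitive equilibrium: 176.36 − 0.035Q = 79 + 0.058Q → Q* = 1046.88172, P* = 139.71914.
Marginal revenue: MR = 176.36 − 0.07Q. Set MR = MC: 176.36 − 0.07Q = 79 + 0.058Q → Q_m = 760.625.
Price P_m = 176.36 − 0.035·760.625 = 149.73813; MC(Q_m) = 79 + 0.058·760.625 = 123.11625.
Competitive Q* = 1046.88172, so ΔQ = 286.25672; wedge = 149.73813 − 123.11625 = 26.62188.
Deadweight loss = ½ × 286.25672 × 26.62188 = $3810.35 thousand.

$3810.35 thousand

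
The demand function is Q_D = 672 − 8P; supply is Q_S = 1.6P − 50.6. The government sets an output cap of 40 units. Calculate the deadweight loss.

In inverse form: demand P = 84 − 0.125Q, supply P = 31.625 + 0.625Q.
Competitive equilibrium: 84 − 0.125Q = 31.625 + 0.625Q → Q* = 69.8333, P* = 75.2708.
At Q = 40: demand price = 84 − 0.125·40 = 79; supply price = 31.625 + 0.625·40 = 56.625.
ΔQ = 69.8333 − 40 = 29.8333; wedge = 79 − 56.625 = 22.375.
DWL = ½ × 29.8333 × 22.375 = 333.76.

333.76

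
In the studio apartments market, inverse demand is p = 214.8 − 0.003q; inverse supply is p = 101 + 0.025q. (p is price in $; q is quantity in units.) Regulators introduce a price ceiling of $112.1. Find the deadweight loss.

$183490.56

Competitive equilibrium: 214.8 − 0.003q = 101 + 0.025q → q* = 4064.2857, p* = 202.6071.
At the ceiling p = 112.1, quantity supplied = (112.1 − 101)/0.025 = 444.
Willingness to pay at q' = 444: 214.8 − 0.003·444 = 213.468.
Δq = 4064.2857 − 444 = 3620.2857; wedge = 213.468 − 112.1 = 101.368.
The triangle = ½ × 3620.2857 × 101.368 = $183490.56.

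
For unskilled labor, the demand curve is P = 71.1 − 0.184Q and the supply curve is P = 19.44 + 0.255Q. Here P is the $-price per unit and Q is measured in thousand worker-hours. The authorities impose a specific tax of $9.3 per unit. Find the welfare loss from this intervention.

Competitive equilibrium: 71.1 − 0.184Q = 19.44 + 0.255Q → Q* = 117.6765, P* = 49.4475.
With the tax, the buyer price exceeds the seller price by 9.3: (71.1 − 0.184Q) − (19.44 + 0.255Q) = 9.3 → Q' = 96.492.
ΔQ = 117.6765 − 96.492 = 21.1845; the wedge equals the tax, 9.3.
Deadweight loss = ½ × 21.1845 × 9.3 = $98.51 thousand.

$98.51 thousand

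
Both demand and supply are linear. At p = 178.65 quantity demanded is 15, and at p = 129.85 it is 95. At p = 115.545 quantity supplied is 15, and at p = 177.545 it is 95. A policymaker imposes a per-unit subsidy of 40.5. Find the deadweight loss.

Demand slope = (129.85 − 178.65)/(95 − 15) = −0.61, so p = 187.8 − 0.61q.
Supply slope = (177.545 − 115.545)/(95 − 15) = 0.775, so p = 103.92 + 0.775q.
Competitive equilibrium: 187.8 − 0.61q = 103.92 + 0.775q → q* = 60.5632, p* = 150.8565.
The subsidy lowers effective supply by 40.5: p = 63.42 + 0.775q.
New quantity: 187.8 − 0.61q = 63.42 + 0.775q → q' = 89.8051.
Overproduction Δq = 89.8051 − 60.5632 = 29.2419; wedge = subsidy = 40.5.
Deadweight loss = ½ × 29.2419 × 40.5 = 592.15.

592.15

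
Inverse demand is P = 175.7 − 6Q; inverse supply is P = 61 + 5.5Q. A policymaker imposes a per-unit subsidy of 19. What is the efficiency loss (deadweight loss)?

15.70

Competitive equilibrium: 175.7 − 6Q = 61 + 5.5Q → Q* = 9.9739, P* = 115.8565.
The subsidy lowers effective supply by 19: P = 42 + 5.5Q.
New quantity: 175.7 − 6Q = 42 + 5.5Q → Q' = 11.6261.
Overproduction ΔQ = 11.6261 − 9.9739 = 1.6522; wedge = subsidy = 19.
The triangle = ½ × 1.6522 × 19 = 15.70.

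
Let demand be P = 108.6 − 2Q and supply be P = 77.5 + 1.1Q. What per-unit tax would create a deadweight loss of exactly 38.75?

15.5

Competitive equilibrium: 108.6 − 2Q = 77.5 + 1.1Q → Q* = 10.0323, P* = 88.5355.
A tax t gives ΔQ = t/3.1 and wedge t, so DWL = t²/6.2.
t²/6.2 = 38.75 → t² = 240.25 → t = 15.5.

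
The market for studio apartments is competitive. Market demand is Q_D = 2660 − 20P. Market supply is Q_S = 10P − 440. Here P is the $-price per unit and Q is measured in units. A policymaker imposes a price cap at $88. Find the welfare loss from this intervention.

In inverse form: demand P = 133 − 0.05Q, supply P = 44 + 0.1Q.
Competitive equilibrium: 133 − 0.05Q = 44 + 0.1Q → Q* = 593.3333, P* = 103.3333.
At the ceiling P = 88, quantity supplied = (88 − 44)/0.1 = 440.
Willingness to pay at Q' = 440: 133 − 0.05·440 = 111.
ΔQ = 593.3333 − 440 = 153.3333; wedge = 111 − 88 = 23.
The triangle = ½ × 153.3333 × 23 = $1763.33.

$1763.33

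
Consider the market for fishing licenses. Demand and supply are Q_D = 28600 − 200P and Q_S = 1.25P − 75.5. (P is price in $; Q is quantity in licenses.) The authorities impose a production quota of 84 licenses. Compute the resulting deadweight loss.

$139.38

In inverse form: demand P = 143 − 0.005Q, supply P = 60.4 + 0.8Q.
Competitive equilibrium: 143 − 0.005Q = 60.4 + 0.8Q → Q* = 102.6087, P* = 142.487.
At Q = 84: demand price = 143 − 0.005·84 = 142.58; supply price = 60.4 + 0.8·84 = 127.6.
ΔQ = 102.6087 − 84 = 18.6087; wedge = 142.58 − 127.6 = 14.98.
DWL = ½ × 18.6087 × 14.98 = $139.38.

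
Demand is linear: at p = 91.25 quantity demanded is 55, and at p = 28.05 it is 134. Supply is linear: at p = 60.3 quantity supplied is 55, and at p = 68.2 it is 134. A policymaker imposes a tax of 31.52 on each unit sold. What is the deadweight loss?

Demand slope = (28.05 − 91.25)/(134 − 55) = −0.8, so p = 135.25 − 0.8q.
Supply slope = (68.2 − 60.3)/(134 − 55) = 0.1, so p = 54.8 + 0.1q.
Competitive equilibrium: 135.25 − 0.8q = 54.8 + 0.1q → q* = 89.3889, p* = 63.7389.
With the tax, the buyer price exceeds the seller price by 31.52: (135.25 − 0.8q) − (54.8 + 0.1q) = 31.52 → q' = 54.3667.
Δq = 89.3889 − 54.3667 = 35.0222; the wedge equals the tax, 31.52.
Deadweight loss = ½ × 35.0222 × 31.52 = 551.95.

551.95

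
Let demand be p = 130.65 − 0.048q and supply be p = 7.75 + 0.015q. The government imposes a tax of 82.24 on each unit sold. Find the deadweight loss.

Competitive equilibrium: 130.65 − 0.048q = 7.75 + 0.015q → q* = 1950.7937, p* = 37.0119.
With the tax, the buyer price exceeds the seller price by 82.24: (130.65 − 0.048q) − (7.75 + 0.015q) = 82.24 → q' = 645.3968.
Δq = 1950.7937 − 645.3968 = 1305.3969; the wedge equals the tax, 82.24.
DWL = ½ × 1305.3969 × 82.24 = 53677.92.

53677.92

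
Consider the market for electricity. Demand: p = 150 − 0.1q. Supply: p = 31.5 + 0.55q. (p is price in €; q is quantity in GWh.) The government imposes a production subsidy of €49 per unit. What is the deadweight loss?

Competitive equilibrium: 150 − 0.1q = 31.5 + 0.55q → q* = 182.3077, p* = 131.7692.
The subsidy lowers effective supply by 49: p = 0.55q − 17.5.
New quantity: 150 − 0.1q = 0.55q − 17.5 → q' = 257.6923.
Overproduction Δq = 257.6923 − 182.3077 = 75.3846; wedge = subsidy = 49.
The triangle = ½ × 75.3846 × 49 = €1846.92.

€1846.92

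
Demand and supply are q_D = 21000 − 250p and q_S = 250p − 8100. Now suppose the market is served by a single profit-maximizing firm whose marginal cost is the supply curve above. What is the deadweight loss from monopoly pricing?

In inverse form: demand p = 84 − 0.004q, supply p = 32.4 + 0.004q.
Competitive equilibrium: 84 − 0.004q = 32.4 + 0.004q → q* = 6450, p* = 58.2.
Marginal revenue: MR = 84 − 0.008q. Set MR = MC: 84 − 0.008q = 32.4 + 0.004q → q_m = 4300.
Price p_m = 84 − 0.004·4300 = 66.8; MC(q_m) = 32.4 + 0.004·4300 = 49.6.
Competitive q* = 6450, so Δq = 2150; wedge = 66.8 − 49.6 = 17.2.
Welfare loss = ½ × 2150 × 17.2 = 18490.

18490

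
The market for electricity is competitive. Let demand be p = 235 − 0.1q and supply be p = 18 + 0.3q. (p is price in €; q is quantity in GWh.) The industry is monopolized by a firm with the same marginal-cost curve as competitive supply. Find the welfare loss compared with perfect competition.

€2354.45

Competitive equilibrium: 235 − 0.1q = 18 + 0.3q → q* = 542.5, p* = 180.75.
Marginal revenue: MR = 235 − 0.2q. Set MR = MC: 235 − 0.2q = 18 + 0.3q → q_m = 434.
Price p_m = 235 − 0.1·434 = 191.6; MC(q_m) = 18 + 0.3·434 = 148.2.
Competitive q* = 542.5, so Δq = 108.5; wedge = 191.6 − 148.2 = 43.4.
Deadweight loss = ½ × 108.5 × 43.4 = €2354.45.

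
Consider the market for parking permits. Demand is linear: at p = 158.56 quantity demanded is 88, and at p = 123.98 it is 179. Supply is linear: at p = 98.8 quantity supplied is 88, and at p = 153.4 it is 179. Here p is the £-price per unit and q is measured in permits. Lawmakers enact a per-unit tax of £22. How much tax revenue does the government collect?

£2783.67

Demand slope = (123.98 − 158.56)/(179 − 88) = −0.38, so p = 192 − 0.38q.
Supply slope = (153.4 − 98.8)/(179 − 88) = 0.6, so p = 46 + 0.6q.
Competitive equilibrium: 192 − 0.38q = 46 + 0.6q → q* = 148.9796, p* = 135.3878.
With the tax, the buyer price exceeds the seller price by 22: (192 − 0.38q) − (46 + 0.6q) = 22 → q' = 126.5306.
Tax revenue = 22 × 126.5306 = £2783.67.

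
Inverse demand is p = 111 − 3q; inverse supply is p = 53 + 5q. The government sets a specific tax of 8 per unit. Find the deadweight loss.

Competitive equilibrium: 111 − 3q = 53 + 5q → q* = 7.25, p* = 89.25.
With the tax, the buyer price exceeds the seller price by 8: (111 − 3q) − (53 + 5q) = 8 → q' = 6.25.
Δq = 7.25 − 6.25 = 1; the wedge equals the tax, 8.
Deadweight loss = ½ × 1 × 8 = 4.

4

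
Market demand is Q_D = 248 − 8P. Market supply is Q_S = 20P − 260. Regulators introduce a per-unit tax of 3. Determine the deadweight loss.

In inverse form: demand P = 31 − 0.125Q, supply P = 13 + 0.05Q.
Competitive equilibrium: 31 − 0.125Q = 13 + 0.05Q → Q* = 102.8571, P* = 18.1429.
With the tax, the buyer price exceeds the seller price by 3: (31 − 0.125Q) − (13 + 0.05Q) = 3 → Q' = 85.7143.
ΔQ = 102.8571 − 85.7143 = 17.1428; the wedge equals the tax, 3.
Welfare loss = ½ × 17.1428 × 3 = 25.71.

25.71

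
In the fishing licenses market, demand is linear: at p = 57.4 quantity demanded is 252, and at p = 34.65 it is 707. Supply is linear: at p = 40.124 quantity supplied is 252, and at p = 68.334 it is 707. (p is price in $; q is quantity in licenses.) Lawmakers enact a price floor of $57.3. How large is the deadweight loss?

Demand slope = (34.65 − 57.4)/(707 − 252) = −0.05, so p = 70 − 0.05q.
Supply slope = (68.334 − 40.124)/(707 − 252) = 0.062, so p = 24.5 + 0.062q.
Competitive equilibrium: 70 − 0.05q = 24.5 + 0.062q → q* = 406.25, p* = 49.6875.
At the floor p = 57.3, quantity demanded = (70 − 57.3)/0.05 = 254.
Sellers' marginal cost at q' = 254: 24.5 + 0.062·254 = 40.248.
Δq = 406.25 − 254 = 152.25; wedge = 57.3 − 40.248 = 17.052.
DWL = ½ × 152.25 × 17.052 = $1298.08.

$1298.08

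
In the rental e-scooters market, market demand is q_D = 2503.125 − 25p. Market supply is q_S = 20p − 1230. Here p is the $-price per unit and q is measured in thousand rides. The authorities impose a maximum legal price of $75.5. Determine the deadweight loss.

In inverse form: demand p = 100.125 − 0.04q, supply p = 61.5 + 0.05q.
Competitive equilibrium: 100.125 − 0.04q = 61.5 + 0.05q → q* = 429.1667, p* = 82.9583.
At the ceiling p = 75.5, quantity supplied = (75.5 − 61.5)/0.05 = 280.
Willingness to pay at q' = 280: 100.125 − 0.04·280 = 88.925.
Δq = 429.1667 − 280 = 149.1667; wedge = 88.925 − 75.5 = 13.425.
Deadweight loss = ½ × 149.1667 × 13.425 = $1001.28 thousand.

$1001.28 thousand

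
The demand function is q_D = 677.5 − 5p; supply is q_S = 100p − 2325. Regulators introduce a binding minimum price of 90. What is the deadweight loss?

In inverse form: demand p = 135.5 − 0.2q, supply p = 23.25 + 0.01q.
Competitive equilibrium: 135.5 − 0.2q = 23.25 + 0.01q → q* = 534.5238, p* = 28.5952.
At the floor p = 90, quantity demanded = (135.5 − 90)/0.2 = 227.5.
Sellers' marginal cost at q' = 227.5: 23.25 + 0.01·227.5 = 25.525.
Δq = 534.5238 − 227.5 = 307.0238; wedge = 90 − 25.525 = 64.475.
DWL = ½ × 307.0238 × 64.475 = 9897.68.

9897.68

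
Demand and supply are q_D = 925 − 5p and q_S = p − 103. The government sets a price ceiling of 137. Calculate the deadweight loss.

In inverse form: demand p = 185 − 0.2q, supply p = 103 + q.
Competitive equilibrium: 185 − 0.2q = 103 + q → q* = 68.3333, p* = 171.3333.
At the ceiling p = 137, quantity supplied = (137 − 103)/1 = 34.
Willingness to pay at q' = 34: 185 − 0.2·34 = 178.2.
Δq = 68.3333 − 34 = 34.3333; wedge = 178.2 − 137 = 41.2.
DWL = ½ × 34.3333 × 41.2 = 707.27.

707.27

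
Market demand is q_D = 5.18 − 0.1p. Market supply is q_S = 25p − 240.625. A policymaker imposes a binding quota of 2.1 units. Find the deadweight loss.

In inverse form: demand p = 51.8 − 10q, supply p = 9.625 + 0.04q.
Competitive equilibrium: 51.8 − 10q = 9.625 + 0.04q → q* = 4.2007, p* = 9.793.
At q = 2.1: demand price = 51.8 − 10·2.1 = 30.8; supply price = 9.625 + 0.04·2.1 = 9.709.
Δq = 4.2007 − 2.1 = 2.1007; wedge = 30.8 − 9.709 = 21.091.
Deadweight loss = ½ × 2.1007 × 21.091 = 22.15.

22.15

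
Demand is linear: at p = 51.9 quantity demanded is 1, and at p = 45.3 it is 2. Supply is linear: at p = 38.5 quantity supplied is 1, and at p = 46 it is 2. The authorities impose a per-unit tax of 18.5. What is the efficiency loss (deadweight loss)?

Demand slope = (45.3 − 51.9)/(2 − 1) = −6.6, so p = 58.5 − 6.6q.
Supply slope = (46 − 38.5)/(2 − 1) = 7.5, so p = 31 + 7.5q.
Competitive equilibrium: 58.5 − 6.6q = 31 + 7.5q → q* = 1.9504, p* = 45.6277.
With the tax, the buyer price exceeds the seller price by 18.5: (58.5 − 6.6q) − (31 + 7.5q) = 18.5 → q' = 0.6383.
Δq = 1.9504 − 0.6383 = 1.3121; the wedge equals the tax, 18.5.
The triangle = ½ × 1.3121 × 18.5 = 12.14.

12.14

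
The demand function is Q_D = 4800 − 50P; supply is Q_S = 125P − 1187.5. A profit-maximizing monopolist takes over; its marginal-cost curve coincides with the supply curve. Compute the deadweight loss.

In inverse form: demand P = 96 − 0.02Q, supply P = 9.5 + 0.008Q.
Competitive equilibrium: 96 − 0.02Q = 9.5 + 0.008Q → Q* = 3089.28571, P* = 34.21429.
Marginal revenue: MR = 96 − 0.04Q. Set MR = MC: 96 − 0.04Q = 9.5 + 0.008Q → Q_m = 1802.08333.
Price P_m = 96 − 0.02·1802.08333 = 59.95833; MC(Q_m) = 9.5 + 0.008·1802.08333 = 23.91667.
Competitive Q* = 3089.28571, so ΔQ = 1287.20238; wedge = 59.95833 − 23.91667 = 36.04166.
Deadweight loss = ½ × 1287.20238 × 36.04166 = 23196.46.

23196.46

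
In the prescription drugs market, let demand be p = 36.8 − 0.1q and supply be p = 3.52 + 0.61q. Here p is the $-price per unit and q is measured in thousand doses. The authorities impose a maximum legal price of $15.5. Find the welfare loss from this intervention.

$263.30 thousand

Competitive equilibrium: 36.8 − 0.1q = 3.52 + 0.61q → q* = 46.8732, p* = 32.1127.
At the ceiling p = 15.5, quantity supplied = (15.5 − 3.52)/0.61 = 19.6393.
Willingness to pay at q' = 19.6393: 36.8 − 0.1·19.6393 = 34.8361.
Δq = 46.8732 − 19.6393 = 27.2339; wedge = 34.8361 − 15.5 = 19.3361.
The triangle = ½ × 27.2339 × 19.3361 = $263.30 thousand.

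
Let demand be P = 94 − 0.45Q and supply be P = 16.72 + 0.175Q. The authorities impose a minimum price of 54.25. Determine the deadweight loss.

Competitive equilibrium: 94 − 0.45Q = 16.72 + 0.175Q → Q* = 123.648, P* = 38.3584.
At the floor P = 54.25, quantity demanded = (94 − 54.25)/0.45 = 88.3333.
Sellers' marginal cost at Q' = 88.3333: 16.72 + 0.175·88.3333 = 32.1783.
ΔQ = 123.648 − 88.3333 = 35.3147; wedge = 54.25 − 32.1783 = 22.0717.
DWL = ½ × 35.3147 × 22.0717 = 389.73.

389.73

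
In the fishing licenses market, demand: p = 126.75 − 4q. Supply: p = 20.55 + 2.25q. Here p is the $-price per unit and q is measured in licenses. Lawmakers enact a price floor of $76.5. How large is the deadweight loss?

$61.31

Competitive equilibrium: 126.75 − 4q = 20.55 + 2.25q → q* = 16.992, p* = 58.782.
At the floor p = 76.5, quantity demanded = (126.75 − 76.5)/4 = 12.5625.
Sellers' marginal cost at q' = 12.5625: 20.55 + 2.25·12.5625 = 48.8156.
Δq = 16.992 − 12.5625 = 4.4295; wedge = 76.5 − 48.8156 = 27.6844.
The triangle = ½ × 4.4295 × 27.6844 = $61.31.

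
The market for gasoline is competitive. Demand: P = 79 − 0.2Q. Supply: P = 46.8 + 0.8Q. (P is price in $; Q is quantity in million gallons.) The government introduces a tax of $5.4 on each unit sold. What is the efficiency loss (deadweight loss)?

Competitive equilibrium: 79 − 0.2Q = 46.8 + 0.8Q → Q* = 32.2, P* = 72.56.
With the tax, the buyer price exceeds the seller price by 5.4: (79 − 0.2Q) − (46.8 + 0.8Q) = 5.4 → Q' = 26.8.
ΔQ = 32.2 − 26.8 = 5.4; the wedge equals the tax, 5.4.
The triangle = ½ × 5.4 × 5.4 = $14.58 million.

$14.58 million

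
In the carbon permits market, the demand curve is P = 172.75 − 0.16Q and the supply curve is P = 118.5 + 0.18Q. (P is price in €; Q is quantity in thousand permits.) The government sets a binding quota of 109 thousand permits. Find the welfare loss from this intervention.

€434.55 thousand

Competitive equilibrium: 172.75 − 0.16Q = 118.5 + 0.18Q → Q* = 159.5588, P* = 147.2206.
At Q = 109: demand price = 172.75 − 0.16·109 = 155.31; supply price = 118.5 + 0.18·109 = 138.12.
ΔQ = 159.5588 − 109 = 50.5588; wedge = 155.31 − 138.12 = 17.19.
DWL = ½ × 50.5588 × 17.19 = €434.55 thousand.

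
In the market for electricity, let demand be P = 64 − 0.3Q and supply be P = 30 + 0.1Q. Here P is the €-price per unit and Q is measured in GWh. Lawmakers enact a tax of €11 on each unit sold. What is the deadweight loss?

€151.25

Competitive equilibrium: 64 − 0.3Q = 30 + 0.1Q → Q* = 85, P* = 38.5.
With the tax, the buyer price exceeds the seller price by 11: (64 − 0.3Q) − (30 + 0.1Q) = 11 → Q' = 57.5.
ΔQ = 85 − 57.5 = 27.5; the wedge equals the tax, 11.
Deadweight loss = ½ × 27.5 × 11 = €151.25.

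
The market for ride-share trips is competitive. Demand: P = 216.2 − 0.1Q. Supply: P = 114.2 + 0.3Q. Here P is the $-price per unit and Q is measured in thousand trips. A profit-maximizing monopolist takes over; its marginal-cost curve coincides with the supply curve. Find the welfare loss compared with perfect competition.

$520.20 thousand

Competitive equilibrium: 216.2 − 0.1Q = 114.2 + 0.3Q → Q* = 255, P* = 190.7.
Marginal revenue: MR = 216.2 − 0.2Q. Set MR = MC: 216.2 − 0.2Q = 114.2 + 0.3Q → Q_m = 204.
Price P_m = 216.2 − 0.1·204 = 195.8; MC(Q_m) = 114.2 + 0.3·204 = 175.4.
Competitive Q* = 255, so ΔQ = 51; wedge = 195.8 − 175.4 = 20.4.
Welfare loss = ½ × 51 × 20.4 = $520.20 thousand.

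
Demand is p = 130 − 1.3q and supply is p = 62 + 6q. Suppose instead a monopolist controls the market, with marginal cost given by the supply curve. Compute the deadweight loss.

7.24

Competitive equilibrium: 130 − 1.3q = 62 + 6q → q* = 9.3151, p* = 117.8904.
Marginal revenue: MR = 130 − 2.6q. Set MR = MC: 130 − 2.6q = 62 + 6q → q_m = 7.907.
Price p_m = 130 − 1.3·7.907 = 119.7209; MC(q_m) = 62 + 6·7.907 = 109.442.
Competitive q* = 9.3151, so Δq = 1.4081; wedge = 119.7209 − 109.442 = 10.2789.
Deadweight loss = ½ × 1.4081 × 10.2789 = 7.24.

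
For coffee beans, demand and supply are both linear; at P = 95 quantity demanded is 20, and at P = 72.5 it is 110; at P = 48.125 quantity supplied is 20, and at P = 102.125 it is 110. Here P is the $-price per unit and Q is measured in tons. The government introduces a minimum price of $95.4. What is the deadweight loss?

Demand slope = (72.5 − 95)/(110 − 20) = −0.25, so P = 100 − 0.25Q.
Supply slope = (102.125 − 48.125)/(110 − 20) = 0.6, so P = 36.125 + 0.6Q.
Competitive equilibrium: 100 − 0.25Q = 36.125 + 0.6Q → Q* = 75.1471, P* = 81.2132.
At the floor P = 95.4, quantity demanded = (100 − 95.4)/0.25 = 18.4.
Sellers' marginal cost at Q' = 18.4: 36.125 + 0.6·18.4 = 47.165.
ΔQ = 75.1471 − 18.4 = 56.7471; wedge = 95.4 − 47.165 = 48.235.
Deadweight loss = ½ × 56.7471 × 48.235 = $1368.60.

$1368.60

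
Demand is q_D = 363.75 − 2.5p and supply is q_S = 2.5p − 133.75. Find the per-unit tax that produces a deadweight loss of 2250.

In inverse form: demand p = 145.5 − 0.4q, supply p = 53.5 + 0.4q.
Competitive equilibrium: 145.5 − 0.4q = 53.5 + 0.4q → q* = 115, p* = 99.5.
A tax t gives Δq = t/0.8 and wedge t, so DWL = t²/1.6.
t²/1.6 = 2250 → t² = 3600 → t = 60.

60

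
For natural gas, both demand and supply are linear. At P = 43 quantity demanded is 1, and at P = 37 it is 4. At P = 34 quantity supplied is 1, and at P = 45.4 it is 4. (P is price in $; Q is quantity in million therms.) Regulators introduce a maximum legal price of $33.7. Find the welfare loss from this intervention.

$7.71 million

Demand slope = (37 − 43)/(4 − 1) = −2, so P = 45 − 2Q.
Supply slope = (45.4 − 34)/(4 − 1) = 3.8, so P = 30.2 + 3.8Q.
Competitive equilibrium: 45 − 2Q = 30.2 + 3.8Q → Q* = 2.5517, P* = 39.8966.
At the ceiling P = 33.7, quantity supplied = (33.7 − 30.2)/3.8 = 0.9211.
Willingness to pay at Q' = 0.9211: 45 − 2·0.9211 = 43.1578.
ΔQ = 2.5517 − 0.9211 = 1.6306; wedge = 43.1578 − 33.7 = 9.4578.
Welfare loss = ½ × 1.6306 × 9.4578 = $7.71 million.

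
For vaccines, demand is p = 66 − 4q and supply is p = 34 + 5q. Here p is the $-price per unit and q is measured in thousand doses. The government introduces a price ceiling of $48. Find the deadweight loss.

$2.57 thousand

Competitive equilibrium: 66 − 4q = 34 + 5q → q* = 3.5556, p* = 51.7778.
At the ceiling p = 48, quantity supplied = (48 − 34)/5 = 2.8.
Willingness to pay at q' = 2.8: 66 − 4·2.8 = 54.8.
Δq = 3.5556 − 2.8 = 0.7556; wedge = 54.8 − 48 = 6.8.
Deadweight loss = ½ × 0.7556 × 6.8 = $2.57 thousand.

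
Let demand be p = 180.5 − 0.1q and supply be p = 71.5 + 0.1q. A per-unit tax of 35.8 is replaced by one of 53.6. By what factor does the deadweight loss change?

Competitive equilibrium: 180.5 − 0.1q = 71.5 + 0.1q → q* = 545, p* = 126.
For a per-unit tax t: Δq = t/0.2, so DWL = ½·t·(t/0.2) = t²/0.4.
At t = 35.8: DWL = 3204.1. At t = 53.6: DWL = 7182.4.
Ratio = (53.6/35.8)² = 2.242.

2.242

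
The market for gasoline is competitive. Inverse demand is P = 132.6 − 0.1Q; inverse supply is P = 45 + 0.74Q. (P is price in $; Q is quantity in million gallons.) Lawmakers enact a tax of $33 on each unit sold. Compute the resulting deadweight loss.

$648.21 million

Competitive equilibrium: 132.6 − 0.1Q = 45 + 0.74Q → Q* = 104.2857, P* = 122.1714.
With the tax, the buyer price exceeds the seller price by 33: (132.6 − 0.1Q) − (45 + 0.74Q) = 33 → Q' = 65.
ΔQ = 104.2857 − 65 = 39.2857; the wedge equals the tax, 33.
Welfare loss = ½ × 39.2857 × 33 = $648.21 million.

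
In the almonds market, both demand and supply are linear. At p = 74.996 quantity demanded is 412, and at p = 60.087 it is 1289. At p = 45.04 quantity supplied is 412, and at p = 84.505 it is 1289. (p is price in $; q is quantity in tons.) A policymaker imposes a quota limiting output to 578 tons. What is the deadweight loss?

Demand slope = (60.087 − 74.996)/(1289 − 412) = −0.017, so p = 82 − 0.017q.
Supply slope = (84.505 − 45.04)/(1289 − 412) = 0.045, so p = 26.5 + 0.045q.
Competitive equilibrium: 82 − 0.017q = 26.5 + 0.045q → q* = 895.1613, p* = 66.7823.
At q = 578: demand price = 82 − 0.017·578 = 72.174; supply price = 26.5 + 0.045·578 = 52.51.
Δq = 895.1613 − 578 = 317.1613; wedge = 72.174 − 52.51 = 19.664.
Deadweight loss = ½ × 317.1613 × 19.664 = $3118.33.

$3118.33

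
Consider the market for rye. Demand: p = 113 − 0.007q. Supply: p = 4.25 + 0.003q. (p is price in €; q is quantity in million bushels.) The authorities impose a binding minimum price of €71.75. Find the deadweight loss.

Competitive equilibrium: 113 − 0.007q = 4.25 + 0.003q → q* = 10875, p* = 36.875.
At the floor p = 71.75, quantity demanded = (113 − 71.75)/0.007 = 5892.85714.
Sellers' marginal cost at q' = 5892.85714: 4.25 + 0.003·5892.85714 = 21.92857.
Δq = 10875 − 5892.85714 = 4982.14286; wedge = 71.75 − 21.92857 = 49.82143.
Welfare loss = ½ × 4982.14286 × 49.82143 = €124108.74 million.

€124108.74 million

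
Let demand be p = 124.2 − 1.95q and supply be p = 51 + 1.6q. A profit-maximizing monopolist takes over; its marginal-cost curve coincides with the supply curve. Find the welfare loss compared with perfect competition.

94.87

Competitive equilibrium: 124.2 − 1.95q = 51 + 1.6q → q* = 20.61972, p* = 83.99155.
Marginal revenue: MR = 124.2 − 3.9q. Set MR = MC: 124.2 − 3.9q = 51 + 1.6q → q_m = 13.30909.
Price p_m = 124.2 − 1.95·13.30909 = 98.24727; MC(q_m) = 51 + 1.6·13.30909 = 72.29454.
Competitive q* = 20.61972, so Δq = 7.31063; wedge = 98.24727 − 72.29454 = 25.95273.
Welfare loss = ½ × 7.31063 × 25.95273 = 94.87.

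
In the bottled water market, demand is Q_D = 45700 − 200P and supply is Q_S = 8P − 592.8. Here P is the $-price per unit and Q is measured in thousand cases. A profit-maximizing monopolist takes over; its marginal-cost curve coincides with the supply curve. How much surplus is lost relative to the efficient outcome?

In inverse form: demand P = 228.5 − 0.005Q, supply P = 74.1 + 0.125Q.
Competitive equilibrium: 228.5 − 0.005Q = 74.1 + 0.125Q → Q* = 1187.6923, P* = 222.5615.
Marginal revenue: MR = 228.5 − 0.01Q. Set MR = MC: 228.5 − 0.01Q = 74.1 + 0.125Q → Q_m = 1143.7037.
Price P_m = 228.5 − 0.005·1143.7037 = 222.7815; MC(Q_m) = 74.1 + 0.125·1143.7037 = 217.063.
Competitive Q* = 1187.6923, so ΔQ = 43.9886; wedge = 222.7815 − 217.063 = 5.7185.
The triangle = ½ × 43.9886 × 5.7185 = $125.77 thousand.

$125.77 thousand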